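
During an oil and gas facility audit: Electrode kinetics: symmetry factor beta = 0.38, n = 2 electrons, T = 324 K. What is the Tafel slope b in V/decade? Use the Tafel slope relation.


Apply the Tafel slope relation: b = 2.303*R*T/(beta*n*F)
Numerator: 2.303 * 8.314 * 324 = 6203.67
Denominator: 0.38 * 2 * 96485 = 73328.6
b = 6203.67 / 73328.6 = 0.085 V/decade

0.085 V/decade


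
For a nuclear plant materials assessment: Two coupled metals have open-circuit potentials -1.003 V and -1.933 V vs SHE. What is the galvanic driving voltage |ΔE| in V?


Driving voltage is the absolute potential difference.
|ΔE| = |-1.003 − (-1.933)| = 0.93 V

0.93 V


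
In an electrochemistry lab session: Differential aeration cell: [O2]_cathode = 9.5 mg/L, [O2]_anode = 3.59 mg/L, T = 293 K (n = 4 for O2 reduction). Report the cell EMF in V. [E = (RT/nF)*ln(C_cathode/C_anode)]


Apply the Nernst concentration-cell relation: E = (RT/nF)*ln(C_cathode/C_anode)
RT/nF = 8.314*293/(4*96485) = 0.00631187 V
ln(9.5/3.59) = 0.97314
E = 0.00631187 * 0.97314 = 0.00614 V

0.00614 V


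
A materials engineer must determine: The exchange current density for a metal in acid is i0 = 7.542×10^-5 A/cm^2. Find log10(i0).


i0 = 7.542×10^-5 A/cm^2
log10(i0) = -4.123

-4.123


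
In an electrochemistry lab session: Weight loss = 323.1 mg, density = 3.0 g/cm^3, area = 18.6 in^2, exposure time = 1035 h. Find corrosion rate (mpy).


Apply the mpy weight-loss relation: CR = 534 * W / (D * A * T)
Numerator: 534 * 323.1 = 172535.4
Denominator: 3.0 * 18.6 * 1035 = 57753.0
CR = 172535.4 / 57753.0 = 2.987 mpy

2.987 mpy


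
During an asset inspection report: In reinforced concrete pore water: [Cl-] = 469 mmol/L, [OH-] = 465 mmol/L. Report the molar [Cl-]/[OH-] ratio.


Threshold parameter = [Cl-] / [OH-] (molar basis; both in mmol/L, so units cancel)
Ratio = 469 / 465 = 1.01

1.01


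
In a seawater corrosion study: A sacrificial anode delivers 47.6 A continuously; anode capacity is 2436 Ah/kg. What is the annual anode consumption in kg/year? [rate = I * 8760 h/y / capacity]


Annual consumption = current * hours per year / capacity
Rate = 47.6 * 8760 / 2436 = 171.2 kg/year

171.2 kg/year


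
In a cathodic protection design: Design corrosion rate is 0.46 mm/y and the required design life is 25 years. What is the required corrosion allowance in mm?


Corrosion allowance = CR × design life
CA = 0.46 * 25 = 11.5 mm

11.5 mm


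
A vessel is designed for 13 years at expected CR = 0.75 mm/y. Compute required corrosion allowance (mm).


Corrosion allowance = CR × design life
CA = 0.75 * 13 = 9.75 mm

9.75 mm


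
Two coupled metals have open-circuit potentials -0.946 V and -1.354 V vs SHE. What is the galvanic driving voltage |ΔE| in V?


Driving voltage is the absolute potential difference.
|ΔE| = |-0.946 − (-1.354)| = 0.408 V

0.408 V


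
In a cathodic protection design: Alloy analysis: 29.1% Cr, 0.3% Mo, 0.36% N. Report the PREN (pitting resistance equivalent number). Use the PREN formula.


Apply the PREN formula: PREN = Cr + 3.3*Mo + 16*N
PREN = 29.1 + 3.3*0.3 + 16*0.36
PREN = 29.1 + 0.99 + 5.76 = 35.85

35.85


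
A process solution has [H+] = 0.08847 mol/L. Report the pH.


pH = −log10[H+]
pH = −log10(0.08847) = 1.05

1.05


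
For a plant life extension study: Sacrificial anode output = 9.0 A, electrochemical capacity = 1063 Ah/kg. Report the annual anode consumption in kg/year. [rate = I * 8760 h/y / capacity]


Annual consumption = current * hours per year / capacity
Rate = 9.0 * 8760 / 1063 = 74.2 kg/year

74.2 kg/year


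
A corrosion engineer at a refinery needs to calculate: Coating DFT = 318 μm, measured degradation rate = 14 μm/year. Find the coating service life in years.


Service life = thickness / degradation rate
Life = 318 / 14 = 22.7 years

22.7 years


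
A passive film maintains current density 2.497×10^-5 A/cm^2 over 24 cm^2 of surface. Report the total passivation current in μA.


I = i_pass * A, then convert A → μA (×10^6)
I = 2.497×10^-5 * 24 * 10^6 = 599.28 μA

599.28 μA


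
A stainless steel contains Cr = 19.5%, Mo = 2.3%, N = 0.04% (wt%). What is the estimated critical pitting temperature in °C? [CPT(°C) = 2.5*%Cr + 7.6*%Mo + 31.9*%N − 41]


Apply the ASTM G48 empirical CPT estimate: CPT(°C) = 2.5*%Cr + 7.6*%Mo + 31.9*%N − 41
2.5*19.5 = 48.75; 7.6*2.3 = 17.48; 31.9*0.04 = 1.276
CPT = 48.75 + 17.48 + 1.276 − 41 = 26.506 °C
Rounded to 0.1 °C: CPT ≈ 26.5 °C

26.5 °C


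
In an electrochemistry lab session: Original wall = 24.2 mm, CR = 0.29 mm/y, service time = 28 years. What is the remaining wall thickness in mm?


Remaining wall = original − CR × time
t = 24.2 − 0.29*28 = 24.2 − 8.12 = 16.08 mm

16.08 mm


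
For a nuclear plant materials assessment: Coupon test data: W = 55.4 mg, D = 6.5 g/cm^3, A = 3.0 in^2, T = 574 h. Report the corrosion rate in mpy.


Apply the mpy weight-loss relation: CR = 534 * W / (D * A * T)
Numerator: 534 * 55.4 = 29583.6
Denominator: 6.5 * 3.0 * 574 = 11193.0
CR = 29583.6 / 11193.0 = 2.643 mpy

2.643 mpy


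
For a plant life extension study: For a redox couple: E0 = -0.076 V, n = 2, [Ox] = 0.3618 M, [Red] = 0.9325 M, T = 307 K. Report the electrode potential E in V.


Apply the Nernst equation: E = E0 + (RT/nF)*ln([Ox]/[Red])
Step 1: RT/nF = 8.314*307/(2*96485) = 0.01322692 V
Step 2: [Ox]/[Red] = 0.3618/0.9325 = 0.387989
Step 3: ln(0.387989) = -0.946778
Step 4: correction = 0.01322692 * -0.946778 = -0.013 V
E = -0.076 + -0.013 = -0.089 V

-0.089 V


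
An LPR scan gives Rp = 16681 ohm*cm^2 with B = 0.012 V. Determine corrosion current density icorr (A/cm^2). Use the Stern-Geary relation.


Apply the Stern-Geary relation: icorr = B / Rp
icorr = 0.012 / 16681 = 7.194×10^-7 A/cm^2

7.194×10^-7 A/cm^2


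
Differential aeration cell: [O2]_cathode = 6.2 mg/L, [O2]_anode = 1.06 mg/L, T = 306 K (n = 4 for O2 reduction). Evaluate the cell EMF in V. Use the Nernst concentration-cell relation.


Apply the Nernst concentration-cell relation: E = (RT/nF)*ln(C_cathode/C_anode)
RT/nF = 8.314*306/(4*96485) = 0.00659192 V
ln(6.2/1.06) = 1.76628
E = 0.00659192 * 1.76628 = 0.01164 V

0.01164 V


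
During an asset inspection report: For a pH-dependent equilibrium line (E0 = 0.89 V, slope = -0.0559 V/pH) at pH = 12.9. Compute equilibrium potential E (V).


Apply the Pourbaix line equation: E = E0 + slope*pH
E = 0.89 + (-0.0559)*12.9 = 0.89 + (-0.72111) = 0.16889 V
Rounded to 4 decimal places: E = 0.1689 V

0.1689 V


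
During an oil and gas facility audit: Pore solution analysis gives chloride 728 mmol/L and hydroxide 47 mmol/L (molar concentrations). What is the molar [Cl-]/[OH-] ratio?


Threshold parameter = [Cl-] / [OH-] (molar basis; both in mmol/L, so units cancel)
Ratio = 728 / 47 = 15.49

15.49


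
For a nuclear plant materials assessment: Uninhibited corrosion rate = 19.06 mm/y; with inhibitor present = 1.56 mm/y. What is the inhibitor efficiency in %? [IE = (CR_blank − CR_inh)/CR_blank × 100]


Apply the inhibitor-efficiency definition: IE = (CR_blank − CR_inh)/CR_blank × 100
IE = (19.06 − 1.56) / 19.06 × 100
IE = 17.5 / 19.06 × 100 = 91.8 %

91.8 %


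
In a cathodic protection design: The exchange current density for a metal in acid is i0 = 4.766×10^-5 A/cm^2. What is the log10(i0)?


i0 = 4.766×10^-5 A/cm^2
log10(i0) = -4.322

-4.322


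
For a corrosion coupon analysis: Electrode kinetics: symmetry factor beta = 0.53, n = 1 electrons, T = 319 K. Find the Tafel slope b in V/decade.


Apply the Tafel slope relation: b = 2.303*R*T/(beta*n*F)
Numerator: 2.303 * 8.314 * 319 = 6107.94
Denominator: 0.53 * 1 * 96485 = 51137.05
b = 6107.94 / 51137.05 = 0.1194 V/decade

0.1194 V/decade


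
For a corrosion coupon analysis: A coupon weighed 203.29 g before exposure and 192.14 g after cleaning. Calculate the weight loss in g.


Weight loss = initial − final
WL = 203.29 − 192.14 = 11.15 g

11.15 g


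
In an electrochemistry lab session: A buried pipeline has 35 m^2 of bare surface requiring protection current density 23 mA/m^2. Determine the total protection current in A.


I = area * current density, then convert mA → A (÷1000)
I = 35 * 23 / 1000 = 0.81 A

0.81 A


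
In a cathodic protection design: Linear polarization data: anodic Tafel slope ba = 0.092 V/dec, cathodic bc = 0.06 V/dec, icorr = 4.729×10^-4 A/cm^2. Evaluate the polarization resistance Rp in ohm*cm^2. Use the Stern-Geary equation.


Apply the Stern-Geary equation: Rp = ba*bc / (2.303*icorr*(ba+bc))
ba*bc = 0.092*0.06 = 0.00552
ba+bc = 0.152; 2.303*icorr*(ba+bc) = 2.303*4.729×10^-4*0.152 = 1.6554148×10^-4
Rp = 0.00552 / 1.6554148×10^-4 = 33.35 ohm*cm^2

33.35 ohm*cm^2


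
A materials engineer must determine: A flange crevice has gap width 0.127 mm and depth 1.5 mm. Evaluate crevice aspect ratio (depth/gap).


Aspect ratio = depth / gap
Ratio = 1.5 / 0.127 = 11.8

11.8


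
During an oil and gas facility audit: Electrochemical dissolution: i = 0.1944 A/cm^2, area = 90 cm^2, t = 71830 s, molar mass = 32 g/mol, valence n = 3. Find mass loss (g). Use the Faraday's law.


Apply Faraday's law: m = i*A*t*M / (n*F)
Total charge passed Q = i*A*t = 0.1944*90*71830 = 1256737.68 C
m = Q*M/(n*F) = 1256737.68*32/(3*96485) = 138.93561 g

138.93561 g


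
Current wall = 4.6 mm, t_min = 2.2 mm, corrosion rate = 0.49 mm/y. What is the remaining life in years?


Apply the remaining-life relation: RL = (t_current − t_min) / CR
RL = (4.6 − 2.2) / 0.49 = 2.4 / 0.49 = 4.9 years

4.9 years


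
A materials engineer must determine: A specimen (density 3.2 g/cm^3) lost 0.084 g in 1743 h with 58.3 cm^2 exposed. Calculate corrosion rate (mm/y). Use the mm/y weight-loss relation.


Apply the mm/y weight-loss relation: CR = 87600 * W / (D * A * T)
Numerator: 87600 * 0.084 = 7358.4
Denominator: 3.2 * 58.3 * 1743 = 325174.08
CR = 7358.4 / 325174.08 = 0.022629 mm/y

0.022629 mm/y


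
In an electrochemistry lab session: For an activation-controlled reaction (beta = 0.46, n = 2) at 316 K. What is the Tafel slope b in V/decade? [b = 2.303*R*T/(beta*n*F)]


Apply the Tafel slope relation: b = 2.303*R*T/(beta*n*F)
Numerator: 2.303 * 8.314 * 316 = 6050.5
Denominator: 0.46 * 2 * 96485 = 88766.2
b = 6050.5 / 88766.2 = 0.0682 V/decade

0.0682 V/decade


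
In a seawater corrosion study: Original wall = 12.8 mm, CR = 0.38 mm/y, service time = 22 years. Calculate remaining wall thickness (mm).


Remaining wall = original − CR × time
t = 12.8 − 0.38*22 = 12.8 − 8.36 = 4.44 mm

4.44 mm


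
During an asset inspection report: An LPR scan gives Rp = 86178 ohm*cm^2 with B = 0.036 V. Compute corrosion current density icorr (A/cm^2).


Apply the Stern-Geary relation: icorr = B / Rp
icorr = 0.036 / 86178 = 4.177×10^-7 A/cm^2

4.177×10^-7 A/cm^2


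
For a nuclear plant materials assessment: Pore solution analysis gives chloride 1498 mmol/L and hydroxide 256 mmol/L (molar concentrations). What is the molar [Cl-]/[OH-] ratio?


Threshold parameter = [Cl-] / [OH-] (molar basis; both in mmol/L, so units cancel)
Ratio = 1498 / 256 = 5.85

5.85


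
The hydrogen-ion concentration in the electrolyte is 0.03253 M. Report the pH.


pH = −log10[H+]
pH = −log10(0.03253) = 1.49

1.49


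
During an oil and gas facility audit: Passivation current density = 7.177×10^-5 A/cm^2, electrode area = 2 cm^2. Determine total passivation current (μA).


I = i_pass * A, then convert A → μA (×10^6)
I = 7.177×10^-5 * 2 * 10^6 = 143.54 μA

143.54 μA


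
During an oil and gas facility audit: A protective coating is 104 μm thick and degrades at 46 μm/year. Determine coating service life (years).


Service life = thickness / degradation rate
Life = 104 / 46 = 2.3 years

2.3 years


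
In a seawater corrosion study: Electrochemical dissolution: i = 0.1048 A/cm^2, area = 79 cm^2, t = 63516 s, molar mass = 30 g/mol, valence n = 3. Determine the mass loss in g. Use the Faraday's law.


Apply Faraday's law: m = i*A*t*M / (n*F)
Total charge passed Q = i*A*t = 0.1048*79*63516 = 525861.6672 C
m = Q*M/(n*F) = 525861.6672*30/(3*96485) = 54.5019 g

54.5019 g


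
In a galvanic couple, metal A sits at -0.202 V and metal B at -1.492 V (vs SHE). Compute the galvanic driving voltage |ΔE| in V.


Driving voltage is the absolute potential difference.
|ΔE| = |-0.202 − (-1.492)| = 1.29 V

1.29 V


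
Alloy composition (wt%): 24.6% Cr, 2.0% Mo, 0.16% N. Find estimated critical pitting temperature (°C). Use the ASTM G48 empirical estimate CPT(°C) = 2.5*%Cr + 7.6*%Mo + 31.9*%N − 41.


Apply the ASTM G48 empirical CPT estimate: CPT(°C) = 2.5*%Cr + 7.6*%Mo + 31.9*%N − 41
2.5*24.6 = 61.5; 7.6*2.0 = 15.2; 31.9*0.16 = 5.104
CPT = 61.5 + 15.2 + 5.104 − 41 = 40.804 °C
Rounded to 0.1 °C: CPT ≈ 40.8 °C

40.8 °C


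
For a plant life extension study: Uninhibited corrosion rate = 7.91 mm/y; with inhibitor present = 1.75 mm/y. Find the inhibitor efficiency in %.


Apply the inhibitor-efficiency definition: IE = (CR_blank − CR_inh)/CR_blank × 100
IE = (7.91 − 1.75) / 7.91 × 100
IE = 6.16 / 7.91 × 100 = 77.9 %

77.9 %


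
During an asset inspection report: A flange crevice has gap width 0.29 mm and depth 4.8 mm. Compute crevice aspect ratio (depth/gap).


Aspect ratio = depth / gap
Ratio = 4.8 / 0.29 = 16.6

16.6


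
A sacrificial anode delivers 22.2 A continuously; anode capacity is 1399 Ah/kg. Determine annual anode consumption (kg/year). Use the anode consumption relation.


Annual consumption = current * hours per year / capacity
Rate = 22.2 * 8760 / 1399 = 139.0 kg/year

139.0 kg/year


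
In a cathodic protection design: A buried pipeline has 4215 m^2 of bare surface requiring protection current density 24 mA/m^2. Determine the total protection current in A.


I = area * current density, then convert mA → A (÷1000)
I = 4215 * 24 / 1000 = 101.16 A

101.16 A


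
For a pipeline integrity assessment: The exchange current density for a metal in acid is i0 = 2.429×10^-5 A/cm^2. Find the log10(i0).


i0 = 2.429×10^-5 A/cm^2
log10(i0) = -4.615

-4.615


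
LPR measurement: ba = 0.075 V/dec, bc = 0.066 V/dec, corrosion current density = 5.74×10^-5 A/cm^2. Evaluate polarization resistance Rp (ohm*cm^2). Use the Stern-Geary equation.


Apply the Stern-Geary equation: Rp = ba*bc / (2.303*icorr*(ba+bc))
ba*bc = 0.075*0.066 = 0.00495
ba+bc = 0.141; 2.303*icorr*(ba+bc) = 2.303*5.74×10^-5*0.141 = 1.86391×10^-5
Rp = 0.00495 / 1.86391×10^-5 = 265.6 ohm*cm^2

265.6 ohm*cm^2


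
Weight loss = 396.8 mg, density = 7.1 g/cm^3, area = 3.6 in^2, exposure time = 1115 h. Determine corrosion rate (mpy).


Apply the mpy weight-loss relation: CR = 534 * W / (D * A * T)
Numerator: 534 * 396.8 = 211891.2
Denominator: 7.1 * 3.6 * 1115 = 28499.4
CR = 211891.2 / 28499.4 = 7.43494 mpy

7.43494 mpy


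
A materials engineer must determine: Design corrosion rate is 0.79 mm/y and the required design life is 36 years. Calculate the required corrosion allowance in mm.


Corrosion allowance = CR × design life
CA = 0.79 * 36 = 28.44 mm

28.44 mm


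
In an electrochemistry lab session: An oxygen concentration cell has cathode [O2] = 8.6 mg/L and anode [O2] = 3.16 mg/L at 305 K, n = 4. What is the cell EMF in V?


Apply the Nernst concentration-cell relation: E = (RT/nF)*ln(C_cathode/C_anode)
RT/nF = 8.314*305/(4*96485) = 0.00657037 V
ln(8.6/3.16) = 1.00119
E = 0.00657037 * 1.00119 = 0.00658 V

0.00658 V


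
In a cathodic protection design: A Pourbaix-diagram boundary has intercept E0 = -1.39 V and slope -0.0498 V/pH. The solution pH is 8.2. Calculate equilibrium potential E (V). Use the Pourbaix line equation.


Apply the Pourbaix line equation: E = E0 + slope*pH
E = -1.39 + (-0.0498)*8.2 = -1.39 + (-0.40836) = -1.79836 V
Rounded to 3 decimal places: E = -1.798 V

-1.798 V


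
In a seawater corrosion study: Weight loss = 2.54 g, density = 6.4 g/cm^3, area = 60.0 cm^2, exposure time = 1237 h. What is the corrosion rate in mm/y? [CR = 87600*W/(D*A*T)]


Apply the mm/y weight-loss relation: CR = 87600 * W / (D * A * T)
Numerator: 87600 * 2.54 = 222504.0
Denominator: 6.4 * 60.0 * 1237 = 475008.0
CR = 222504.0 / 475008.0 = 0.468422 mm/y

0.468422 mm/y


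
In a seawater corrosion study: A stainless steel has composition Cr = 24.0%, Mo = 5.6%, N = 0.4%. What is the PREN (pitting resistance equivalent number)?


Apply the PREN formula: PREN = Cr + 3.3*Mo + 16*N
PREN = 24.0 + 3.3*5.6 + 16*0.4
PREN = 24.0 + 18.48 + 6.4 = 48.88

48.88


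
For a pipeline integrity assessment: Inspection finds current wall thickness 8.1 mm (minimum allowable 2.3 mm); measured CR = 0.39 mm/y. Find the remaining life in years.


Apply the remaining-life relation: RL = (t_current − t_min) / CR
RL = (8.1 − 2.3) / 0.39 = 5.8 / 0.39 = 14.9 years

14.9 years


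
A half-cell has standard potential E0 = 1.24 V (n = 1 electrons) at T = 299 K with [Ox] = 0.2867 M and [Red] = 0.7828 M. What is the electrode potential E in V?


Apply the Nernst equation: E = E0 + (RT/nF)*ln([Ox]/[Red])
Step 1: RT/nF = 8.314*299/(1*96485) = 0.02576448 V
Step 2: [Ox]/[Red] = 0.2867/0.7828 = 0.366249
Step 3: ln(0.366249) = -1.004442
Step 4: correction = 0.02576448 * -1.004442 = -0.026 V
E = 1.24 + -0.026 = 1.214 V

1.214 V


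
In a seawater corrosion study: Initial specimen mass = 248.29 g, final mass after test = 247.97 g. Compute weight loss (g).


Weight loss = initial − final
WL = 248.29 − 247.97 = 0.32 g

0.32 g


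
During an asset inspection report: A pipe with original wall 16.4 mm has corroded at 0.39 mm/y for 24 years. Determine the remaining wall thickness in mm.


Remaining wall = original − CR × time
t = 16.4 − 0.39*24 = 16.4 − 9.36 = 7.04 mm

7.04 mm


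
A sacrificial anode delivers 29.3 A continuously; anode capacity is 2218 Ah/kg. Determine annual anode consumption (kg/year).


Annual consumption = current * hours per year / capacity
Rate = 29.3 * 8760 / 2218 = 115.7 kg/year

115.7 kg/year


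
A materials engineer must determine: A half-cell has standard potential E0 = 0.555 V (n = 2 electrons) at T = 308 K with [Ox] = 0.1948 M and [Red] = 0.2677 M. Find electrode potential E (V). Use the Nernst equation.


Apply the Nernst equation: E = E0 + (RT/nF)*ln([Ox]/[Red])
Step 1: RT/nF = 8.314*308/(2*96485) = 0.01327 V
Step 2: [Ox]/[Red] = 0.1948/0.2677 = 0.72768
Step 3: ln(0.72768) = -0.317894
Step 4: correction = 0.01327 * -0.317894 = -0.0042 V
E = 0.555 + -0.0042 = 0.5508 V

0.5508 V


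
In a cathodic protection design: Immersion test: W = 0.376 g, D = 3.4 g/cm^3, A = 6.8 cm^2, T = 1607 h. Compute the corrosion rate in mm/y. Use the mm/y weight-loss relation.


Apply the mm/y weight-loss relation: CR = 87600 * W / (D * A * T)
Numerator: 87600 * 0.376 = 32937.6
Denominator: 3.4 * 6.8 * 1607 = 37153.84
CR = 32937.6 / 37153.84 = 0.8865 mm/y

0.8865 mm/y


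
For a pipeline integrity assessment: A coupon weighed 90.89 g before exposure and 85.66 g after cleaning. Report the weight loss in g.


Weight loss = initial − final
WL = 90.89 − 85.66 = 5.23 g

5.23 g


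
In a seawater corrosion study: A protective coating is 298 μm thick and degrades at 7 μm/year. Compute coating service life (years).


Service life = thickness / degradation rate
Life = 298 / 7 = 42.6 years

42.6 years


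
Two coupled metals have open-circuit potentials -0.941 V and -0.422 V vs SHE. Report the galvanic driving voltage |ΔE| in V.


Driving voltage is the absolute potential difference.
|ΔE| = |-0.941 − (-0.422)| = 0.519 V

0.519 V


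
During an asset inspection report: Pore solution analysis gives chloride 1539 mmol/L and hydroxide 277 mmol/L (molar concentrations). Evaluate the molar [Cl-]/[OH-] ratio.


Threshold parameter = [Cl-] / [OH-] (molar basis; both in mmol/L, so units cancel)
Ratio = 1539 / 277 = 5.56

5.56


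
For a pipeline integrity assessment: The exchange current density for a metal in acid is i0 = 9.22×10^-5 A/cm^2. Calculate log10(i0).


i0 = 9.22×10^-5 A/cm^2
log10(i0) = -4.035

-4.035


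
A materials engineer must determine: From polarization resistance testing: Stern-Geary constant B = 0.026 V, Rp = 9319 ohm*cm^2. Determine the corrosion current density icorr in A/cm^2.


Apply the Stern-Geary relation: icorr = B / Rp
icorr = 0.026 / 9319 = 2.79×10^-6 A/cm^2

2.79×10^-6 A/cm^2


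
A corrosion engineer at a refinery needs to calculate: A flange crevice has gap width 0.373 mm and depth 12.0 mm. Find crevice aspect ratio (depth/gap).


Aspect ratio = depth / gap
Ratio = 12.0 / 0.373 = 32.2

32.2


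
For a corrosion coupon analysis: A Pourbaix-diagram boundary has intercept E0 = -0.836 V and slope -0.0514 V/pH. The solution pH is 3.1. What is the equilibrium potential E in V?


Apply the Pourbaix line equation: E = E0 + slope*pH
E = -0.836 + (-0.0514)*3.1 = -0.836 + (-0.15934) = -0.99534 V
Rounded to 3 decimal places: E = -0.995 V

-0.995 V


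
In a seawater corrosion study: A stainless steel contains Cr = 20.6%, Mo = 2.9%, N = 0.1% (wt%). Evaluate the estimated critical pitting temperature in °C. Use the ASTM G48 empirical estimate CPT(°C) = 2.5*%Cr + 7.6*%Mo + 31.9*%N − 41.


Apply the ASTM G48 empirical CPT estimate: CPT(°C) = 2.5*%Cr + 7.6*%Mo + 31.9*%N − 41
2.5*20.6 = 51.5; 7.6*2.9 = 22.04; 31.9*0.1 = 3.19
CPT = 51.5 + 22.04 + 3.19 − 41 = 35.73 °C
Rounded to 0.1 °C: CPT ≈ 35.7 °C

35.7 °C


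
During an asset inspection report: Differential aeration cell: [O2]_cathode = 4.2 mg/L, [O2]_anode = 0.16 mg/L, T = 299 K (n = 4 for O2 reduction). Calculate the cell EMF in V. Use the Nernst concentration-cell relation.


Apply the Nernst concentration-cell relation: E = (RT/nF)*ln(C_cathode/C_anode)
RT/nF = 8.314*299/(4*96485) = 0.00644112 V
ln(4.2/0.16) = 3.26767
E = 0.00644112 * 3.26767 = 0.02105 V

0.02105 V


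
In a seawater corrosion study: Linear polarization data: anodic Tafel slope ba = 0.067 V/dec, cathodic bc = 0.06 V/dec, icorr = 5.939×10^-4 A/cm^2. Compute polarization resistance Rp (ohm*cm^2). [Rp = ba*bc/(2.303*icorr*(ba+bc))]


Apply the Stern-Geary equation: Rp = ba*bc / (2.303*icorr*(ba+bc))
ba*bc = 0.067*0.06 = 0.00402
ba+bc = 0.127; 2.303*icorr*(ba+bc) = 2.303*5.939×10^-4*0.127 = 1.7370447×10^-4
Rp = 0.00402 / 1.7370447×10^-4 = 23.1 ohm*cm^2

23.1 ohm*cm^2


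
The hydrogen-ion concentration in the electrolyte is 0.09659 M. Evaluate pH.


pH = −log10[H+]
pH = −log10(0.09659) = 1.02

1.02


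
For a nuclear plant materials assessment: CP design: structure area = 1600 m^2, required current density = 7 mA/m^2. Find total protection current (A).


I = area * current density, then convert mA → A (÷1000)
I = 1600 * 7 / 1000 = 11.2 A

11.2 A


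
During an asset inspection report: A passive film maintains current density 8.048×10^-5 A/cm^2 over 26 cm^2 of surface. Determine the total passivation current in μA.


I = i_pass * A, then convert A → μA (×10^6)
I = 8.048×10^-5 * 26 * 10^6 = 2092.48 μA

2092.48 μA


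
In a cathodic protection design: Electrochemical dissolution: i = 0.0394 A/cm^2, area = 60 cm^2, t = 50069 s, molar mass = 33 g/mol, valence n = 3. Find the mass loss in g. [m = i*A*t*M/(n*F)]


Apply Faraday's law: m = i*A*t*M / (n*F)
Total charge passed Q = i*A*t = 0.0394*60*50069 = 118363.116 C
m = Q*M/(n*F) = 118363.116*33/(3*96485) = 13.49427 g

13.49427 g


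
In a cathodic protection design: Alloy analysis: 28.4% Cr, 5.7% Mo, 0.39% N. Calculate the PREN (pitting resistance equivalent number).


Apply the PREN formula: PREN = Cr + 3.3*Mo + 16*N
PREN = 28.4 + 3.3*5.7 + 16*0.39
PREN = 28.4 + 18.81 + 6.24 = 53.45

53.45


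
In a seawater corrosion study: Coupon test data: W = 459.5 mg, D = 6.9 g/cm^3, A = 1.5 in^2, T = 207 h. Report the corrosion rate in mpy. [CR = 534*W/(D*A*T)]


Apply the mpy weight-loss relation: CR = 534 * W / (D * A * T)
Numerator: 534 * 459.5 = 245373.0
Denominator: 6.9 * 1.5 * 207 = 2142.45
CR = 245373.0 / 2142.45 = 114.52916 mpy

114.52916 mpy


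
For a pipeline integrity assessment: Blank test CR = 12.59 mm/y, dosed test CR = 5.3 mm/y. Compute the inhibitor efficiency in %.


Apply the inhibitor-efficiency definition: IE = (CR_blank − CR_inh)/CR_blank × 100
IE = (12.59 − 5.3) / 12.59 × 100
IE = 7.29 / 12.59 × 100 = 57.9 %

57.9 %


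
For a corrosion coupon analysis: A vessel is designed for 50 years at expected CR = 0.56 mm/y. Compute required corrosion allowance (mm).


Corrosion allowance = CR × design life
CA = 0.56 * 50 = 28.0 mm

28.0 mm


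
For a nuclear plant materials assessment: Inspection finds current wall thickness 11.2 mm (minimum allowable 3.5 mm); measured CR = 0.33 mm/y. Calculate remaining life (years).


Apply the remaining-life relation: RL = (t_current − t_min) / CR
RL = (11.2 − 3.5) / 0.33 = 7.7 / 0.33 = 23.3 years

23.3 years


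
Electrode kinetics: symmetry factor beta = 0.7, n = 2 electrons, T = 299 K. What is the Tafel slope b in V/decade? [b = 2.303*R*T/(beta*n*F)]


Apply the Tafel slope relation: b = 2.303*R*T/(beta*n*F)
Numerator: 2.303 * 8.314 * 299 = 5725.0
Denominator: 0.7 * 2 * 96485 = 135079.0
b = 5725.0 / 135079.0 = 0.0424 V/decade

0.0424 V/decade


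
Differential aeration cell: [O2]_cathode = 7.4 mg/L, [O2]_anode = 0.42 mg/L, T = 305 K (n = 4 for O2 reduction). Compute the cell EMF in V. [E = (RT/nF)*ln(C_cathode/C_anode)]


Apply the Nernst concentration-cell relation: E = (RT/nF)*ln(C_cathode/C_anode)
RT/nF = 8.314*305/(4*96485) = 0.00657037 V
ln(7.4/0.42) = 2.86898
E = 0.00657037 * 2.86898 = 0.01885 V

0.01885 V


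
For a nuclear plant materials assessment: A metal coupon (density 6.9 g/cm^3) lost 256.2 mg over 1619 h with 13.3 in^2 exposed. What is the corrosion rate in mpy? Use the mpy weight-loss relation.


Apply the mpy weight-loss relation: CR = 534 * W / (D * A * T)
Numerator: 534 * 256.2 = 136810.8
Denominator: 6.9 * 13.3 * 1619 = 148575.63
CR = 136810.8 / 148575.63 = 0.92082 mpy

0.92082 mpy


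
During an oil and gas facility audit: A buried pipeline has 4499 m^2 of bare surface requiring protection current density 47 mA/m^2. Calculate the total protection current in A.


I = area * current density, then convert mA → A (÷1000)
I = 4499 * 47 / 1000 = 211.45 A

211.45 A


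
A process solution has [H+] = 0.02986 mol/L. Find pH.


pH = −log10[H+]
pH = −log10(0.02986) = 1.52

1.52


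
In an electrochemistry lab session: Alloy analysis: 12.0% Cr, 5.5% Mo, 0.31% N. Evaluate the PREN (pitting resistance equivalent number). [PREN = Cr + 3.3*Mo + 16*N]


Apply the PREN formula: PREN = Cr + 3.3*Mo + 16*N
PREN = 12.0 + 3.3*5.5 + 16*0.31
PREN = 12.0 + 18.15 + 4.96 = 35.11

35.11


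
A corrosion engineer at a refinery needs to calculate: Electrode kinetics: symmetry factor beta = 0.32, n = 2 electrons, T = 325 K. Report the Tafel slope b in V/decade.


Apply the Tafel slope relation: b = 2.303*R*T/(beta*n*F)
Numerator: 2.303 * 8.314 * 325 = 6222.82
Denominator: 0.32 * 2 * 96485 = 61750.4
b = 6222.82 / 61750.4 = 0.101 V/decade

0.101 V/decade


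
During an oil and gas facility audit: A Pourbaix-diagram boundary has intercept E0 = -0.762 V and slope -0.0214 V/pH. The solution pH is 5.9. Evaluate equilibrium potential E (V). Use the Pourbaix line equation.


Apply the Pourbaix line equation: E = E0 + slope*pH
E = -0.762 + (-0.0214)*5.9 = -0.762 + (-0.12626) = -0.88826 V
Rounded to 3 decimal places: E = -0.888 V

-0.888 V


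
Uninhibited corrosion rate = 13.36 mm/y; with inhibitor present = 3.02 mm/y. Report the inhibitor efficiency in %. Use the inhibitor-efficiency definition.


Apply the inhibitor-efficiency definition: IE = (CR_blank − CR_inh)/CR_blank × 100
IE = (13.36 − 3.02) / 13.36 × 100
IE = 10.34 / 13.36 × 100 = 77.4 %

77.4 %


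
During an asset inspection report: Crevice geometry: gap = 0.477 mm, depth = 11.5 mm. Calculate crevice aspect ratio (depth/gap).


Aspect ratio = depth / gap
Ratio = 11.5 / 0.477 = 24.1

24.1


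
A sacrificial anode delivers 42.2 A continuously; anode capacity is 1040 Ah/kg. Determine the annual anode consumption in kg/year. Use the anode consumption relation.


Annual consumption = current * hours per year / capacity
Rate = 42.2 * 8760 / 1040 = 355.5 kg/year

355.5 kg/year


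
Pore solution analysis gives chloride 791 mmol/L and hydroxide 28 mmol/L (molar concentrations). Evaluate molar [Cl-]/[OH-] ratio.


Threshold parameter = [Cl-] / [OH-] (molar basis; both in mmol/L, so units cancel)
Ratio = 791 / 28 = 28.25

28.25


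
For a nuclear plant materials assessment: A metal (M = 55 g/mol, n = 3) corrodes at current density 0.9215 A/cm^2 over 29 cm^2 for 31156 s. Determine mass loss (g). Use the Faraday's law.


Apply Faraday's law: m = i*A*t*M / (n*F)
Total charge passed Q = i*A*t = 0.9215*29*31156 = 832597.366 C
m = Q*M/(n*F) = 832597.366*55/(3*96485) = 158.2037 g

158.2037 g


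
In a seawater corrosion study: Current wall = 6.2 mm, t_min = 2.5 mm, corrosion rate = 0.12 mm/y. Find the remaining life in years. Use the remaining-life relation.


Apply the remaining-life relation: RL = (t_current − t_min) / CR
RL = (6.2 − 2.5) / 0.12 = 3.7 / 0.12 = 30.8 years

30.8 years


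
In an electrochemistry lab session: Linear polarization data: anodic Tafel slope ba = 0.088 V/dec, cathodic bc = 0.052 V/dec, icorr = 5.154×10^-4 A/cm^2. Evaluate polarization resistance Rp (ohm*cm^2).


Apply the Stern-Geary equation: Rp = ba*bc / (2.303*icorr*(ba+bc))
ba*bc = 0.088*0.052 = 0.004576
ba+bc = 0.14; 2.303*icorr*(ba+bc) = 2.303*5.154×10^-4*0.14 = 1.6617527×10^-4
Rp = 0.004576 / 1.6617527×10^-4 = 27.54 ohm*cm^2

27.54 ohm*cm^2


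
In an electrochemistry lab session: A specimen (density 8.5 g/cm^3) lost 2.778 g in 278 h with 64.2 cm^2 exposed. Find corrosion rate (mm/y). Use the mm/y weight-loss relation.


Apply the mm/y weight-loss relation: CR = 87600 * W / (D * A * T)
Numerator: 87600 * 2.778 = 243352.8
Denominator: 8.5 * 64.2 * 278 = 151704.6
CR = 243352.8 / 151704.6 = 1.604123 mm/y

1.604123 mm/y


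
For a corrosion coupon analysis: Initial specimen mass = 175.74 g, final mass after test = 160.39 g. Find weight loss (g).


Weight loss = initial − final
WL = 175.74 − 160.39 = 15.35 g

15.35 g


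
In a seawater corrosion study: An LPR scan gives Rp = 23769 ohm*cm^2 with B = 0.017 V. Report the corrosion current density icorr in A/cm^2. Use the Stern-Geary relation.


Apply the Stern-Geary relation: icorr = B / Rp
icorr = 0.017 / 23769 = 7.152×10^-7 A/cm^2

7.152×10^-7 A/cm^2


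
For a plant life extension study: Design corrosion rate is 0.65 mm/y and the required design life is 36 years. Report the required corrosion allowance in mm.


Corrosion allowance = CR × design life
CA = 0.65 * 36 = 23.4 mm

23.4 mm


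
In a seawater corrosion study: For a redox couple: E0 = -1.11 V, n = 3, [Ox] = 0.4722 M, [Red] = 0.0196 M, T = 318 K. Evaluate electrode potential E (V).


Apply the Nernst equation: E = E0 + (RT/nF)*ln([Ox]/[Red])
Step 1: RT/nF = 8.314*318/(3*96485) = 0.0091339 V
Step 2: [Ox]/[Red] = 0.4722/0.0196 = 24.091837
Step 3: ln(24.091837) = 3.181873
Step 4: correction = 0.0091339 * 3.181873 = 0.0291 V
E = -1.11 + 0.0291 = -1.0809 V

-1.0809 V


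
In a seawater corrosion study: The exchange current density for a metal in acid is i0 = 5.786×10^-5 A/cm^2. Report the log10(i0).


i0 = 5.786×10^-5 A/cm^2
log10(i0) = -4.238

-4.238


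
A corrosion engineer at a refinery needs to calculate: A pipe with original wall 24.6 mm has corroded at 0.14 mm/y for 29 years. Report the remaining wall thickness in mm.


Remaining wall = original − CR × time
t = 24.6 − 0.14*29 = 24.6 − 4.06 = 20.54 mm

20.54 mm


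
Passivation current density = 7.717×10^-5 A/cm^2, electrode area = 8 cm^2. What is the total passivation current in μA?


I = i_pass * A, then convert A → μA (×10^6)
I = 7.717×10^-5 * 8 * 10^6 = 617.36 μA

617.36 μA


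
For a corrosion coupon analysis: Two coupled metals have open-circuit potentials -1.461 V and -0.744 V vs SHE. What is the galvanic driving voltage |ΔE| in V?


Driving voltage is the absolute potential difference.
|ΔE| = |-1.461 − (-0.744)| = 0.717 V

0.717 V


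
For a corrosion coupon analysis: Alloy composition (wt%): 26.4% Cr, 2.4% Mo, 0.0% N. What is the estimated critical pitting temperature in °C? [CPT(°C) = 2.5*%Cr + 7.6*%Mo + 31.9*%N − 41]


Apply the ASTM G48 empirical CPT estimate: CPT(°C) = 2.5*%Cr + 7.6*%Mo + 31.9*%N − 41
2.5*26.4 = 66; 7.6*2.4 = 18.24; 31.9*0.0 = 0
CPT = 66 + 18.24 + 0 − 41 = 43.24 °C
Rounded to 0.1 °C: CPT ≈ 43.2 °C

43.2 °C


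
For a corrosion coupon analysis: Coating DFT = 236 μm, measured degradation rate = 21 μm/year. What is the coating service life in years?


Service life = thickness / degradation rate
Life = 236 / 21 = 11.2 years

11.2 years


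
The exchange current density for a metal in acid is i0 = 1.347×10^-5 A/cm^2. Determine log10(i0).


i0 = 1.347×10^-5 A/cm^2
log10(i0) = -4.871

-4.871


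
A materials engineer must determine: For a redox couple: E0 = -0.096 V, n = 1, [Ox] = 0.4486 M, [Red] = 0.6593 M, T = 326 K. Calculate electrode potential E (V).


Apply the Nernst equation: E = E0 + (RT/nF)*ln([Ox]/[Red])
Step 1: RT/nF = 8.314*326/(1*96485) = 0.02809104 V
Step 2: [Ox]/[Red] = 0.4486/0.6593 = 0.680419
Step 3: ln(0.680419) = -0.385046
Step 4: correction = 0.02809104 * -0.385046 = -0.011 V
E = -0.096 + -0.011 = -0.107 V

-0.107 V


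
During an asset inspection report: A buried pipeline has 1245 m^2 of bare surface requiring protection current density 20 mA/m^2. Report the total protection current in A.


I = area * current density, then convert mA → A (÷1000)
I = 1245 * 20 / 1000 = 24.9 A

24.9 A


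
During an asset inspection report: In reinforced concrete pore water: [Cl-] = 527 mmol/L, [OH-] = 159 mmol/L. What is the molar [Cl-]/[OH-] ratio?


Threshold parameter = [Cl-] / [OH-] (molar basis; both in mmol/L, so units cancel)
Ratio = 527 / 159 = 3.31

3.31


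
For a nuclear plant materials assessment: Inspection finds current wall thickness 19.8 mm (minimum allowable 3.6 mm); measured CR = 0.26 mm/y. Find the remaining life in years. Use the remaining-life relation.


Apply the remaining-life relation: RL = (t_current − t_min) / CR
RL = (19.8 − 3.6) / 0.26 = 16.2 / 0.26 = 62.3 years

62.3 years


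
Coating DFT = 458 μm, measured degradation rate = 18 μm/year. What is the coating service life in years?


Service life = thickness / degradation rate
Life = 458 / 18 = 25.4 years

25.4 years


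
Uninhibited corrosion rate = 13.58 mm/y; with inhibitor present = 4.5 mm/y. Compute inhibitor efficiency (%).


Apply the inhibitor-efficiency definition: IE = (CR_blank − CR_inh)/CR_blank × 100
IE = (13.58 − 4.5) / 13.58 × 100
IE = 9.08 / 13.58 × 100 = 66.9 %

66.9 %


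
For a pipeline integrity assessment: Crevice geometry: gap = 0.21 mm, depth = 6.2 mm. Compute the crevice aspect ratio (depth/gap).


Aspect ratio = depth / gap
Ratio = 6.2 / 0.21 = 29.5

29.5


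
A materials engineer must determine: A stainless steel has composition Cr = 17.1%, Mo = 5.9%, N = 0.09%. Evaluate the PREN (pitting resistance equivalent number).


Apply the PREN formula: PREN = Cr + 3.3*Mo + 16*N
PREN = 17.1 + 3.3*5.9 + 16*0.09
PREN = 17.1 + 19.47 + 1.44 = 38.01

38.01


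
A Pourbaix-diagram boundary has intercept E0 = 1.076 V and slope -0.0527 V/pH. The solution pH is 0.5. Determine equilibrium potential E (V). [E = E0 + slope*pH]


Apply the Pourbaix line equation: E = E0 + slope*pH
E = 1.076 + (-0.0527)*0.5 = 1.076 + (-0.02635) = 1.04965 V
Rounded to 3 decimal places: E = 1.050 V

1.050 V


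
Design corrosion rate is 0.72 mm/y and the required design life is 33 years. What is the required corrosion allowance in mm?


Corrosion allowance = CR × design life
CA = 0.72 * 33 = 23.76 mm

23.76 mm


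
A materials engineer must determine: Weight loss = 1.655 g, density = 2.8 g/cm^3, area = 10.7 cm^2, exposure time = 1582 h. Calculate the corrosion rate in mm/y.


Apply the mm/y weight-loss relation: CR = 87600 * W / (D * A * T)
Numerator: 87600 * 1.655 = 144978.0
Denominator: 2.8 * 10.7 * 1582 = 47396.72
CR = 144978.0 / 47396.72 = 3.0588 mm/y

3.0588 mm/y


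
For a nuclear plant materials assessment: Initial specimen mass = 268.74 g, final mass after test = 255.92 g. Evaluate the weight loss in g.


Weight loss = initial − final
WL = 268.74 − 255.92 = 12.82 g

12.82 g


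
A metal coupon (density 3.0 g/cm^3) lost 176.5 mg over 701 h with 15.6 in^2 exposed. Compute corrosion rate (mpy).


Apply the mpy weight-loss relation: CR = 534 * W / (D * A * T)
Numerator: 534 * 176.5 = 94251.0
Denominator: 3.0 * 15.6 * 701 = 32806.8
CR = 94251.0 / 32806.8 = 2.8729 mpy

2.8729 mpy


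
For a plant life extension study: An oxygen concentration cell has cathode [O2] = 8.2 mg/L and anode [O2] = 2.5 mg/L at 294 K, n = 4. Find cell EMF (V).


Apply the Nernst concentration-cell relation: E = (RT/nF)*ln(C_cathode/C_anode)
RT/nF = 8.314*294/(4*96485) = 0.00633341 V
ln(8.2/2.5) = 1.18784
E = 0.00633341 * 1.18784 = 0.00752 V

0.00752 V


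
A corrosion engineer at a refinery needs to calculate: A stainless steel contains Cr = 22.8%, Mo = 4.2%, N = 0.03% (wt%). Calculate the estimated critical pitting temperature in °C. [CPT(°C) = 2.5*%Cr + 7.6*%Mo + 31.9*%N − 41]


Apply the ASTM G48 empirical CPT estimate: CPT(°C) = 2.5*%Cr + 7.6*%Mo + 31.9*%N − 41
2.5*22.8 = 57; 7.6*4.2 = 31.92; 31.9*0.03 = 0.957
CPT = 57 + 31.92 + 0.957 − 41 = 48.877 °C
Rounded to 0.1 °C: CPT ≈ 48.9 °C

48.9 °C


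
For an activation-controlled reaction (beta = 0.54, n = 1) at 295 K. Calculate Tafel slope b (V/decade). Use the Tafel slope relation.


Apply the Tafel slope relation: b = 2.303*R*T/(beta*n*F)
Numerator: 2.303 * 8.314 * 295 = 5648.41
Denominator: 0.54 * 1 * 96485 = 52101.9
b = 5648.41 / 52101.9 = 0.1084 V/decade

0.1084 V/decade


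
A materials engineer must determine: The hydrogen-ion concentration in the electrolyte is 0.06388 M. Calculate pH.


pH = −log10[H+]
pH = −log10(0.06388) = 1.19

1.19


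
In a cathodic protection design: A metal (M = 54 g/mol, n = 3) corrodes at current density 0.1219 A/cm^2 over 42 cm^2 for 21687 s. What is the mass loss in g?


Apply Faraday's law: m = i*A*t*M / (n*F)
Total charge passed Q = i*A*t = 0.1219*42*21687 = 111033.1026 C
m = Q*M/(n*F) = 111033.1026*54/(3*96485) = 20.71406 g

20.71406 g


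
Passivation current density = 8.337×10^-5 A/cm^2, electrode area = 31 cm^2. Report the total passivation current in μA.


I = i_pass * A, then convert A → μA (×10^6)
I = 8.337×10^-5 * 31 * 10^6 = 2584.47 μA

2584.47 μA


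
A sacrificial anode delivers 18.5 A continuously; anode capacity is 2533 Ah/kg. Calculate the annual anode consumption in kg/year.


Annual consumption = current * hours per year / capacity
Rate = 18.5 * 8760 / 2533 = 64.0 kg/year

64.0 kg/year


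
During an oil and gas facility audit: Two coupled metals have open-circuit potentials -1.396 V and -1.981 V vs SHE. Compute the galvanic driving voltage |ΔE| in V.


Driving voltage is the absolute potential difference.
|ΔE| = |-1.396 − (-1.981)| = 0.585 V

0.585 V


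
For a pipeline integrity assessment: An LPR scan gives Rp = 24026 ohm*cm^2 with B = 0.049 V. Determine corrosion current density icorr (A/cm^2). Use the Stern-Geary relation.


Apply the Stern-Geary relation: icorr = B / Rp
icorr = 0.049 / 24026 = 2.039×10^-6 A/cm^2

2.039×10^-6 A/cm^2


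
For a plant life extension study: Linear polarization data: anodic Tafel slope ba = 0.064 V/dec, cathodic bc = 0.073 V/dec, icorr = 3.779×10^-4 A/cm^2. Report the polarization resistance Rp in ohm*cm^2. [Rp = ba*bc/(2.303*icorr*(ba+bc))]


Apply the Stern-Geary equation: Rp = ba*bc / (2.303*icorr*(ba+bc))
ba*bc = 0.064*0.073 = 0.004672
ba+bc = 0.137; 2.303*icorr*(ba+bc) = 2.303*3.779×10^-4*0.137 = 1.1923161×10^-4
Rp = 0.004672 / 1.1923161×10^-4 = 39.2 ohm*cm^2

39.2 ohm*cm^2
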